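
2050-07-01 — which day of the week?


Date: July 1, 2050
Anchor: Jan 1, 2050. With p = 2050 - 1 = 2049: (p + p//4 - p//100 + p//400) mod 7 = (2049 + 512 - 20 + 5) mod 7 = 2546 mod 7 = 5 -> Saturday (Mon=0 ... Sun=6)
Days before July (Jan-Jun): 181; offset = 181 + 1 - 1 = 181
Weekday index = (5 + 181) mod 7 = 4

Day of the week: Friday


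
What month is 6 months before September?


September is month 9
9 - 6 = 3

March


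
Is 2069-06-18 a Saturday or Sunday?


Anchor: Jan 1, 2069. With p = 2069 - 1 = 2068: (p + p//4 - p//100 + p//400) mod 7 = (2068 + 517 - 20 + 5) mod 7 = 2570 mod 7 = 1 -> Tuesday (Mon=0 ... Sun=6)
Day of year: 169; offset = 168
Weekday index = (1 + 168) mod 7 = 1 -> Tuesday
Weekend days: Saturday, Sunday

No


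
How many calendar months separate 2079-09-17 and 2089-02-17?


From September 2079 to February 2089
10 years * 12 = 120 months, minus 7 months = 113

113 months


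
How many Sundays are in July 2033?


July 2033 has 31 days
Anchor: Jan 1, 2033. With p = 2033 - 1 = 2032: (p + p//4 - p//100 + p//400) mod 7 = (2032 + 508 - 20 + 5) mod 7 = 2525 mod 7 = 5 -> Saturday (Mon=0 ... Sun=6)
Days before July (Jan-Jun): 181; July 1 index = (5 + 181) mod 7 = 4 -> Friday
First Sunday is July 3
Sundays: 3, 10, 17, 24, 31

5 Sundays


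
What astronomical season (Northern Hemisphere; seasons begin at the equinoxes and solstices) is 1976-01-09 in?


Date: January 9
Astronomical Winter (approx.; exact equinox/solstice day varies by year): December 21 to March 19
January 9 falls within the Winter window

Winter


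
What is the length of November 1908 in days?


November 1908

30 days


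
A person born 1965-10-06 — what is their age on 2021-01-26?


Birth: 1965-10-06
Reference: 2021-01-26
Year difference: 2021 - 1965 = 56
Birthday not yet reached in 2021, subtract 1

55 years old


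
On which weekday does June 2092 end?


June 2092 has 30 days
Anchor: Jan 1, 2092. With p = 2092 - 1 = 2091: (p + p//4 - p//100 + p//400) mod 7 = (2091 + 522 - 20 + 5) mod 7 = 2598 mod 7 = 1 -> Tuesday (Mon=0 ... Sun=6)
Days before June (Jan-May): 152; June 1 index = (1 + 152) mod 7 = 6 -> Sunday
Last day offset: 30 - 1 = 29 days
Weekday index = (6 + 29) mod 7 = 0

Monday, June 30


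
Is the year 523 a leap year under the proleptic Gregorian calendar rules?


Gregorian leap year rule: divisible by 4, but not by 100, unless also by 400.
523 is not divisible by 4 -> not a leap year

No


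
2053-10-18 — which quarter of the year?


Month: October (month 10)
Q1: Jan-Mar, Q2: Apr-Jun, Q3: Jul-Sep, Q4: Oct-Dec

Q4


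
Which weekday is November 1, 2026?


Target: November 1, 2026
Anchor: Jan 1, 2026. With p = 2026 - 1 = 2025: (p + p//4 - p//100 + p//400) mod 7 = (2025 + 506 - 20 + 5) mod 7 = 2516 mod 7 = 3 -> Thursday (Mon=0 ... Sun=6)
Days before November (Jan-Oct): 304 days
Weekday index = (3 + 304) mod 7 = 6

Sunday


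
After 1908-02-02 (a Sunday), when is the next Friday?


Current: Sunday
Target: Friday
Days ahead: 5

Next Friday: 1908-02-07


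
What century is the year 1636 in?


Century = (year - 1) // 100 + 1
= (1636 - 1) // 100 + 1
= 1635 // 100 + 1
= 16 + 1

17th century


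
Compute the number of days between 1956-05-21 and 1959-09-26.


From 1956-05-21 to 1959-09-26
1956-05-21: days before May = 31 + 29 + 31 + 30 = 121 (1956 is a leap year); day of year = 121 + 21 = 142
1959-09-26: days before September = 31 + 28 + 31 + 30 + 31 + 30 + 31 + 31 = 243 (1959 is not a leap year); day of year = 243 + 26 = 269
Rest of 1956: 366 - 142 = 224
Full years 1957 (365), 1958 (365): 730
Total = 224 + 730 + 269 = 1223

1223 days


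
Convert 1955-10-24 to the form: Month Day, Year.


ISO 1955-10-24 parses as year=1955, month=10, day=24
Month 10 -> October

October 24, 1955


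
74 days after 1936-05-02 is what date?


Start: 1936-05-02, add 74 days
May 1936 has 31 days: 31 - 2 = 29 days to May 31 -> 45 left
June 1936 has 30 days -> 15 left
July 1936: 15 <= 31 -> lands on July 15

Result: 1936-07-15


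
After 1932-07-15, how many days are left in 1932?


Day of year: 197 of 366
Remaining = 366 - 197

169 days


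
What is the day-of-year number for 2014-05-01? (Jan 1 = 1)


Date: May 1, 2014
Days in months 1 through 4: 120
Plus 1 days in May

Day of year: 121


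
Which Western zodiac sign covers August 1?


Date: August 1
Conventional tropical zodiac dates: Leo from July 23 onward; Virgo starts August 23
August 1 falls within the Leo range

Leo


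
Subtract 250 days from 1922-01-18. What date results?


Start: 1922-01-18, subtract 250 days
Back 18 days from January 18 reaches December 31, 1921 -> 232 left
December 1921 has 31 days -> back to November 30, 1921 -> 201 left
November 1921 has 30 days -> back to October 31, 1921 -> 171 left
October 1921 has 31 days -> back to September 30, 1921 -> 140 left
September 1921 has 30 days -> back to August 31, 1921 -> 110 left
August 1921 has 31 days -> back to July 31, 1921 -> 79 left
July 1921 has 31 days -> back to June 30, 1921 -> 48 left
June 1921 has 30 days -> back to May 31, 1921 -> 18 left
May 1921: 31 - 18 = 13 -> lands on May 13

Result: 1921-05-13


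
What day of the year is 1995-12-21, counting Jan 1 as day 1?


Date: December 21, 1995
Days in months 1 through 11: 334
Plus 21 days in December

Day of year: 355


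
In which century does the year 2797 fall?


Century = (year - 1) // 100 + 1
= (2797 - 1) // 100 + 1
= 2796 // 100 + 1
= 27 + 1

28th century


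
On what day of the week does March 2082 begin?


Target: March 1, 2082
Anchor: Jan 1, 2082. With p = 2082 - 1 = 2081: (p + p//4 - p//100 + p//400) mod 7 = (2081 + 520 - 20 + 5) mod 7 = 2586 mod 7 = 3 -> Thursday (Mon=0 ... Sun=6)
Days before March (Jan-Feb): 59 days
Weekday index = (3 + 59) mod 7 = 6

Sunday


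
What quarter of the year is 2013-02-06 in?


Month: February (month 2)
Q1: Jan-Mar, Q2: Apr-Jun, Q3: Jul-Sep, Q4: Oct-Dec

Q1


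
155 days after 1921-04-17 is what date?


Start: 1921-04-17, add 155 days
April 1921 has 30 days: 30 - 17 = 13 days to April 30 -> 142 left
May 1921 has 31 days -> 111 left
June 1921 has 30 days -> 81 left
July 1921 has 31 days -> 50 left
August 1921 has 31 days -> 19 left
September 1921: 19 <= 30 -> lands on September 19

Result: 1921-09-19


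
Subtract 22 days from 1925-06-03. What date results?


Start: 1925-06-03, subtract 22 days
Back 3 days from June 3 reaches May 31, 1925 -> 19 left
May 1925: 31 - 19 = 12 -> lands on May 12

Result: 1925-05-12


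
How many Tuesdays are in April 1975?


April 1975 has 30 days
Anchor: Jan 1, 1975. With p = 1975 - 1 = 1974: (p + p//4 - p//100 + p//400) mod 7 = (1974 + 493 - 19 + 4) mod 7 = 2452 mod 7 = 2 -> Wednesday (Mon=0 ... Sun=6)
Days before April (Jan-Mar): 90; April 1 index = (2 + 90) mod 7 = 1 -> Tuesday
First Tuesday is April 1
Tuesdays: 1, 8, 15, 22, 29

5 Tuesdays


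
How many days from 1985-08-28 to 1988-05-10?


From 1985-08-28 to 1988-05-10
1985-08-28: days before August = 31 + 28 + 31 + 30 + 31 + 30 + 31 = 212 (1985 is not a leap year); day of year = 212 + 28 = 240
1988-05-10: days before May = 31 + 29 + 31 + 30 = 121 (1988 is a leap year); day of year = 121 + 10 = 131
Rest of 1985: 365 - 240 = 125
Full years 1986 (365), 1987 (365): 730
Total = 125 + 730 + 131 = 986

986 days


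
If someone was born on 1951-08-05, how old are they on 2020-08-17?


Birth: 1951-08-05
Reference: 2020-08-17
Year difference: 2020 - 1951 = 69

69 years old


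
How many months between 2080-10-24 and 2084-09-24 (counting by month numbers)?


From October 2080 to September 2084
4 years * 12 = 48 months, minus 1 month = 47

47 months


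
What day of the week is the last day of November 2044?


November 2044 has 30 days
Anchor: Jan 1, 2044. With p = 2044 - 1 = 2043: (p + p//4 - p//100 + p//400) mod 7 = (2043 + 510 - 20 + 5) mod 7 = 2538 mod 7 = 4 -> Friday (Mon=0 ... Sun=6)
Days before November (Jan-Oct): 305; November 1 index = (4 + 305) mod 7 = 1 -> Tuesday
Last day offset: 30 - 1 = 29 days
Weekday index = (1 + 29) mod 7 = 2

Wednesday, November 30


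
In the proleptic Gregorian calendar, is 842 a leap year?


Gregorian leap year rule: divisible by 4, but not by 100, unless also by 400.
842 is not divisible by 4 -> not a leap year

No


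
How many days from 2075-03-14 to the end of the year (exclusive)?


Day of year: 73 of 365
Remaining = 365 - 73

292 days


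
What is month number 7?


Month 7 of 12

July


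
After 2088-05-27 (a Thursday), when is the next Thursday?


Current: Thursday
Target: Thursday
Days ahead: 7

Next Thursday: 2088-06-03


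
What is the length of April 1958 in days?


April 1958

30 days


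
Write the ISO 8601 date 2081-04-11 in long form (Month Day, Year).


ISO 2081-04-11 parses as year=2081, month=04, day=11
Month 4 -> April

April 11, 2081


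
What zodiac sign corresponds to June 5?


Date: June 5
Conventional tropical zodiac dates: Gemini from May 21 onward; Cancer starts June 21
June 5 falls within the Gemini range

Gemini


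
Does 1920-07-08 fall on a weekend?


Anchor: Jan 1, 1920. With p = 1920 - 1 = 1919: (p + p//4 - p//100 + p//400) mod 7 = (1919 + 479 - 19 + 4) mod 7 = 2383 mod 7 = 3 -> Thursday (Mon=0 ... Sun=6)
Day of year: 190; offset = 189
Weekday index = (3 + 189) mod 7 = 3 -> Thursday
Weekend days: Saturday, Sunday

No


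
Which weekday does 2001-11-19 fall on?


Date: November 19, 2001
Anchor: Jan 1, 2001. With p = 2001 - 1 = 2000: (p + p//4 - p//100 + p//400) mod 7 = (2000 + 500 - 20 + 5) mod 7 = 2485 mod 7 = 0 -> Monday (Mon=0 ... Sun=6)
Days before November (Jan-Oct): 304; offset = 304 + 19 - 1 = 322
Weekday index = (0 + 322) mod 7 = 0

Day of the week: Monday


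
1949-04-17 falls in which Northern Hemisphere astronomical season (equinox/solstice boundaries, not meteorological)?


Date: April 17
Astronomical Spring (approx.; exact equinox/solstice day varies by year): March 20 to June 20
April 17 falls within the Spring window

Spring


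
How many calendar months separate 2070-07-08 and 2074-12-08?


From July 2070 to December 2074
4 years * 12 = 48 months, plus 5 months = 53

53 months


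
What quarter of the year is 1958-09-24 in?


Month: September (month 9)
Q1: Jan-Mar, Q2: Apr-Jun, Q3: Jul-Sep, Q4: Oct-Dec

Q3


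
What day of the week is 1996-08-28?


Date: August 28, 1996
Anchor: Jan 1, 1996. With p = 1996 - 1 = 1995: (p + p//4 - p//100 + p//400) mod 7 = (1995 + 498 - 19 + 4) mod 7 = 2478 mod 7 = 0 -> Monday (Mon=0 ... Sun=6)
Days before August (Jan-Jul): 213; offset = 213 + 28 - 1 = 240
Weekday index = (0 + 240) mod 7 = 2

Day of the week: Wednesday


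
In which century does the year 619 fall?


Century = (year - 1) // 100 + 1
= (619 - 1) // 100 + 1
= 618 // 100 + 1
= 6 + 1

7th century


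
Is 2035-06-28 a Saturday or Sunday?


Anchor: Jan 1, 2035. With p = 2035 - 1 = 2034: (p + p//4 - p//100 + p//400) mod 7 = (2034 + 508 - 20 + 5) mod 7 = 2527 mod 7 = 0 -> Monday (Mon=0 ... Sun=6)
Day of year: 179; offset = 178
Weekday index = (0 + 178) mod 7 = 3 -> Thursday
Weekend days: Saturday, Sunday

No


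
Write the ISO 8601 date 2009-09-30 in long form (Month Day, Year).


ISO 2009-09-30 parses as year=2009, month=09, day=30
Month 9 -> September

September 30, 2009


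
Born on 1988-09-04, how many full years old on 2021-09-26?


Birth: 1988-09-04
Reference: 2021-09-26
Year difference: 2021 - 1988 = 33

33 years old


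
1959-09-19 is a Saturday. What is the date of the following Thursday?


Current: Saturday
Target: Thursday
Days ahead: 5

Next Thursday: 1959-09-24


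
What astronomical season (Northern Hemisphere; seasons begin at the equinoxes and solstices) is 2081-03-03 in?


Date: March 3
Astronomical Winter (approx.; exact equinox/solstice day varies by year): December 21 to March 19
March 3 falls within the Winter window

Winter


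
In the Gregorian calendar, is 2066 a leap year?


Gregorian leap year rule: divisible by 4, but not by 100, unless also by 400.
2066 is not divisible by 4 -> not a leap year

No


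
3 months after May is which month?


May is month 5
5 + 3 = 8

August


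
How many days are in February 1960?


February 1960 (leap year: yes)

29 days


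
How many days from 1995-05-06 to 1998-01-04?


From 1995-05-06 to 1998-01-04
1995-05-06: days before May = 31 + 28 + 31 + 30 = 120 (1995 is not a leap year); day of year = 120 + 6 = 126
1998-01-04: day of year = 4
Rest of 1995: 365 - 126 = 239
Full years 1996 (366), 1997 (365): 731
Total = 239 + 731 + 4 = 974

974 days


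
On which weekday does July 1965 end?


July 1965 has 31 days
Anchor: Jan 1, 1965. With p = 1965 - 1 = 1964: (p + p//4 - p//100 + p//400) mod 7 = (1964 + 491 - 19 + 4) mod 7 = 2440 mod 7 = 4 -> Friday (Mon=0 ... Sun=6)
Days before July (Jan-Jun): 181; July 1 index = (4 + 181) mod 7 = 3 -> Thursday
Last day offset: 31 - 1 = 30 days
Weekday index = (3 + 30) mod 7 = 5

Saturday, July 31


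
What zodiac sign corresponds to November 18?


Date: November 18
Conventional tropical zodiac dates: Scorpio from October 23 onward; Sagittarius starts November 22
November 18 falls within the Scorpio range

Scorpio


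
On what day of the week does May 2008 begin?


Target: May 1, 2008
Anchor: Jan 1, 2008. With p = 2008 - 1 = 2007: (p + p//4 - p//100 + p//400) mod 7 = (2007 + 501 - 20 + 5) mod 7 = 2493 mod 7 = 1 -> Tuesday (Mon=0 ... Sun=6)
Days before May (Jan-Apr): 121 days
Weekday index = (1 + 121) mod 7 = 3

Thursday


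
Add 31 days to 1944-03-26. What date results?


Start: 1944-03-26, add 31 days
March 1944 has 31 days: 31 - 26 = 5 days to March 31 -> 26 left
April 1944: 26 <= 30 -> lands on April 26

Result: 1944-04-26


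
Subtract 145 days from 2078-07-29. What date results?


Start: 2078-07-29, subtract 145 days
Back 29 days from July 29 reaches June 30, 2078 -> 116 left
June 2078 has 30 days -> back to May 31, 2078 -> 86 left
May 2078 has 31 days -> back to April 30, 2078 -> 55 left
April 2078 has 30 days -> back to March 31, 2078 -> 25 left
March 2078: 31 - 25 = 6 -> lands on March 6

Result: 2078-03-06


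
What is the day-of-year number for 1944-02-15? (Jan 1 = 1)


Date: February 15, 1944
Days in months 1 through 1: 31
Plus 15 days in February

Day of year: 46


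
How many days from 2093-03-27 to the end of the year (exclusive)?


Day of year: 86 of 365
Remaining = 365 - 86

279 days


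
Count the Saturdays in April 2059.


April 2059 has 30 days
Anchor: Jan 1, 2059. With p = 2059 - 1 = 2058: (p + p//4 - p//100 + p//400) mod 7 = (2058 + 514 - 20 + 5) mod 7 = 2557 mod 7 = 2 -> Wednesday (Mon=0 ... Sun=6)
Days before April (Jan-Mar): 90; April 1 index = (2 + 90) mod 7 = 1 -> Tuesday
First Saturday is April 5
Saturdays: 5, 12, 19, 26

4 Saturdays


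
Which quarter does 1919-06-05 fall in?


Month: June (month 6)
Q1: Jan-Mar, Q2: Apr-Jun, Q3: Jul-Sep, Q4: Oct-Dec

Q2


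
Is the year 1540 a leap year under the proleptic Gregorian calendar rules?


Gregorian leap year rule: divisible by 4, but not by 100, unless also by 400.
1540 is divisible by 4 but not 100 -> leap year

Yes


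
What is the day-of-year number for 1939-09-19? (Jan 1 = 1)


Date: September 19, 1939
Days in months 1 through 8: 243
Plus 19 days in September

Day of year: 262


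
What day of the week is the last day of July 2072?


July 2072 has 31 days
Anchor: Jan 1, 2072. With p = 2072 - 1 = 2071: (p + p//4 - p//100 + p//400) mod 7 = (2071 + 517 - 20 + 5) mod 7 = 2573 mod 7 = 4 -> Friday (Mon=0 ... Sun=6)
Days before July (Jan-Jun): 182; July 1 index = (4 + 182) mod 7 = 4 -> Friday
Last day offset: 31 - 1 = 30 days
Weekday index = (4 + 30) mod 7 = 6

Sunday, July 31


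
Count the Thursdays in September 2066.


September 2066 has 30 days
Anchor: Jan 1, 2066. With p = 2066 - 1 = 2065: (p + p//4 - p//100 + p//400) mod 7 = (2065 + 516 - 20 + 5) mod 7 = 2566 mod 7 = 4 -> Friday (Mon=0 ... Sun=6)
Days before September (Jan-Aug): 243; September 1 index = (4 + 243) mod 7 = 2 -> Wednesday
First Thursday is September 2
Thursdays: 2, 9, 16, 23, 30

5 Thursdays


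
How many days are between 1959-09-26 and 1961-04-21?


From 1959-09-26 to 1961-04-21
1959-09-26: days before September = 31 + 28 + 31 + 30 + 31 + 30 + 31 + 31 = 243 (1959 is not a leap year); day of year = 243 + 26 = 269
1961-04-21: days before April = 31 + 28 + 31 = 90 (1961 is not a leap year); day of year = 90 + 21 = 111
Rest of 1959: 365 - 269 = 96
Full years 1960 (366): 366
Total = 96 + 366 + 111 = 573

573 days


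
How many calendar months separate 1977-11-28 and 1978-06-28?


From November 1977 to June 1978
1 year * 12 = 12 months, minus 5 months = 7

7 months


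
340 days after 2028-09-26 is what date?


Start: 2028-09-26, add 340 days
September 2028 has 30 days: 30 - 26 = 4 days to September 30 -> 336 left
October 2028 has 31 days -> 305 left
November 2028 has 30 days -> 275 left
December 2028 has 31 days -> 244 left
January 2029 has 31 days -> 213 left
February 2029 has 28 days -> 185 left
March 2029 has 31 days -> 154 left
April 2029 has 30 days -> 124 left
May 2029 has 31 days -> 93 left
June 2029 has 30 days -> 63 left
July 2029 has 31 days -> 32 left
August 2029 has 31 days -> 1 left
September 2029: 1 <= 30 -> lands on September 1

Result: 2029-09-01


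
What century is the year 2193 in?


Century = (year - 1) // 100 + 1
= (2193 - 1) // 100 + 1
= 2192 // 100 + 1
= 21 + 1

22nd century


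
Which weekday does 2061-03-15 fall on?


Date: March 15, 2061
Anchor: Jan 1, 2061. With p = 2061 - 1 = 2060: (p + p//4 - p//100 + p//400) mod 7 = (2060 + 515 - 20 + 5) mod 7 = 2560 mod 7 = 5 -> Saturday (Mon=0 ... Sun=6)
Days before March (Jan-Feb): 59; offset = 59 + 15 - 1 = 73
Weekday index = (5 + 73) mod 7 = 1

Day of the week: Tuesday


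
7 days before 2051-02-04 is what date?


Start: 2051-02-04, subtract 7 days
Back 4 days from February 4 reaches January 31, 2051 -> 3 left
January 2051: 31 - 3 = 28 -> lands on January 28

Result: 2051-01-28


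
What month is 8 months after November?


November is month 11
11 + 8 = 19; wrap: 19 - 12 = 7

July


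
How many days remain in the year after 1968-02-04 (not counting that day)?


Day of year: 35 of 366
Remaining = 366 - 35

331 days


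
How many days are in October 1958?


October 1958

31 days


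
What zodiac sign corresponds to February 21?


Date: February 21
Conventional tropical zodiac dates: Pisces from February 19 onward; Aries starts March 21
February 21 falls within the Pisces range

Pisces


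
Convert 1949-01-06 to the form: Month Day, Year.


ISO 1949-01-06 parses as year=1949, month=01, day=06
Month 1 -> January

January 6, 1949


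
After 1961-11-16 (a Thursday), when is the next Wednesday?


Current: Thursday
Target: Wednesday
Days ahead: 6

Next Wednesday: 1961-11-22


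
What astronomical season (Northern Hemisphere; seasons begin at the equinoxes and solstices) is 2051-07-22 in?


Date: July 22
Astronomical Summer (approx.; exact equinox/solstice day varies by year): June 21 to September 21
July 22 falls within the Summer window

Summer


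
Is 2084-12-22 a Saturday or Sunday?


Anchor: Jan 1, 2084. With p = 2084 - 1 = 2083: (p + p//4 - p//100 + p//400) mod 7 = (2083 + 520 - 20 + 5) mod 7 = 2588 mod 7 = 5 -> Saturday (Mon=0 ... Sun=6)
Day of year: 357; offset = 356
Weekday index = (5 + 356) mod 7 = 4 -> Friday
Weekend days: Saturday, Sunday

No


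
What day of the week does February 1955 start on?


Target: February 1, 1955
Anchor: Jan 1, 1955. With p = 1955 - 1 = 1954: (p + p//4 - p//100 + p//400) mod 7 = (1954 + 488 - 19 + 4) mod 7 = 2427 mod 7 = 5 -> Saturday (Mon=0 ... Sun=6)
Days before February (Jan): 31 days
Weekday index = (5 + 31) mod 7 = 1

Tuesday


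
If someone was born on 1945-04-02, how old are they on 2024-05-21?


Birth: 1945-04-02
Reference: 2024-05-21
Year difference: 2024 - 1945 = 79

79 years old


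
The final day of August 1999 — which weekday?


August 1999 has 31 days
Anchor: Jan 1, 1999. With p = 1999 - 1 = 1998: (p + p//4 - p//100 + p//400) mod 7 = (1998 + 499 - 19 + 4) mod 7 = 2482 mod 7 = 4 -> Friday (Mon=0 ... Sun=6)
Days before August (Jan-Jul): 212; August 1 index = (4 + 212) mod 7 = 6 -> Sunday
Last day offset: 31 - 1 = 30 days
Weekday index = (6 + 30) mod 7 = 1

Tuesday, August 31


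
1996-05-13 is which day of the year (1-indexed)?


Date: May 13, 1996
Days in months 1 through 4: 121
Plus 13 days in May

Day of year: 134


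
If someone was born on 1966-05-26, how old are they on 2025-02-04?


Birth: 1966-05-26
Reference: 2025-02-04
Year difference: 2025 - 1966 = 59
Birthday not yet reached in 2025, subtract 1

58 years old


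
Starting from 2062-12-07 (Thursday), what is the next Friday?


Current: Thursday
Target: Friday
Days ahead: 1

Next Friday: 2062-12-08


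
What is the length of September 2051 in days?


September 2051

30 days


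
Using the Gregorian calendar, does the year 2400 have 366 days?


Gregorian leap year rule: divisible by 4, but not by 100, unless also by 400.
2400 is divisible by 400 -> leap year

Yes


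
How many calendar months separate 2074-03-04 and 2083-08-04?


From March 2074 to August 2083
9 years * 12 = 108 months, plus 5 months = 113

113 months


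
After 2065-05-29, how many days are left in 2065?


Day of year: 149 of 365
Remaining = 365 - 149

216 days


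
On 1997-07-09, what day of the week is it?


Date: July 9, 1997
Anchor: Jan 1, 1997. With p = 1997 - 1 = 1996: (p + p//4 - p//100 + p//400) mod 7 = (1996 + 499 - 19 + 4) mod 7 = 2480 mod 7 = 2 -> Wednesday (Mon=0 ... Sun=6)
Days before July (Jan-Jun): 181; offset = 181 + 9 - 1 = 189
Weekday index = (2 + 189) mod 7 = 2

Day of the week: Wednesday


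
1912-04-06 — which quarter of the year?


Month: April (month 4)
Q1: Jan-Mar, Q2: Apr-Jun, Q3: Jul-Sep, Q4: Oct-Dec

Q2


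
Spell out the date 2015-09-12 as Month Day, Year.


ISO 2015-09-12 parses as year=2015, month=09, day=12
Month 9 -> September

September 12, 2015


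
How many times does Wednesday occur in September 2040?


September 2040 has 30 days
Anchor: Jan 1, 2040. With p = 2040 - 1 = 2039: (p + p//4 - p//100 + p//400) mod 7 = (2039 + 509 - 20 + 5) mod 7 = 2533 mod 7 = 6 -> Sunday (Mon=0 ... Sun=6)
Days before September (Jan-Aug): 244; September 1 index = (6 + 244) mod 7 = 5 -> Saturday
First Wednesday is September 5
Wednesdays: 5, 12, 19, 26

4 Wednesdays


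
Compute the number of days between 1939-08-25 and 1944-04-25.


From 1939-08-25 to 1944-04-25
1939-08-25: days before August = 31 + 28 + 31 + 30 + 31 + 30 + 31 = 212 (1939 is not a leap year); day of year = 212 + 25 = 237
1944-04-25: days before April = 31 + 29 + 31 = 91 (1944 is a leap year); day of year = 91 + 25 = 116
Rest of 1939: 365 - 237 = 128
Full years 1940 (366), 1941 (365), 1942 (365), 1943 (365): 1461
Total = 128 + 1461 + 116 = 1705

1705 days


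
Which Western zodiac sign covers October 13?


Date: October 13
Conventional tropical zodiac dates: Libra from September 23 onward; Scorpio starts October 23
October 13 falls within the Libra range

Libra


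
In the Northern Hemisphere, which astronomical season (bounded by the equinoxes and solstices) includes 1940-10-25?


Date: October 25
Astronomical Autumn (approx.; exact equinox/solstice day varies by year): September 22 to December 20
October 25 falls within the Autumn window

Autumn


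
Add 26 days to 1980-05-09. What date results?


Start: 1980-05-09, add 26 days
May 1980 has 31 days: 31 - 9 = 22 days to May 31 -> 4 left
June 1980: 4 <= 30 -> lands on June 4

Result: 1980-06-04


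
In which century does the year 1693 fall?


Century = (year - 1) // 100 + 1
= (1693 - 1) // 100 + 1
= 1692 // 100 + 1
= 16 + 1

17th century


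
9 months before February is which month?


February is month 2
2 - 9 = -7; wrap: -7 + 12 = 5

May


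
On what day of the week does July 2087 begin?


Target: July 1, 2087
Anchor: Jan 1, 2087. With p = 2087 - 1 = 2086: (p + p//4 - p//100 + p//400) mod 7 = (2086 + 521 - 20 + 5) mod 7 = 2592 mod 7 = 2 -> Wednesday (Mon=0 ... Sun=6)
Days before July (Jan-Jun): 181 days
Weekday index = (2 + 181) mod 7 = 1

Tuesday


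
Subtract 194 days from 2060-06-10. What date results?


Start: 2060-06-10, subtract 194 days
Back 10 days from June 10 reaches May 31, 2060 -> 184 left
May 2060 has 31 days -> back to April 30, 2060 -> 153 left
April 2060 has 30 days -> back to March 31, 2060 -> 123 left
March 2060 has 31 days -> back to February 29, 2060 -> 92 left
February 2060 has 29 days -> back to January 31, 2060 -> 63 left
January 2060 has 31 days -> back to December 31, 2059 -> 32 left
December 2059 has 31 days -> back to November 30, 2059 -> 1 left
November 2059: 30 - 1 = 29 -> lands on November 29

Result: 2059-11-29


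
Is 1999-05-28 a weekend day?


Anchor: Jan 1, 1999. With p = 1999 - 1 = 1998: (p + p//4 - p//100 + p//400) mod 7 = (1998 + 499 - 19 + 4) mod 7 = 2482 mod 7 = 4 -> Friday (Mon=0 ... Sun=6)
Day of year: 148; offset = 147
Weekday index = (4 + 147) mod 7 = 4 -> Friday
Weekend days: Saturday, Sunday

No


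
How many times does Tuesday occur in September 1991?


September 1991 has 30 days
Anchor: Jan 1, 1991. With p = 1991 - 1 = 1990: (p + p//4 - p//100 + p//400) mod 7 = (1990 + 497 - 19 + 4) mod 7 = 2472 mod 7 = 1 -> Tuesday (Mon=0 ... Sun=6)
Days before September (Jan-Aug): 243; September 1 index = (1 + 243) mod 7 = 6 -> Sunday
First Tuesday is September 3
Tuesdays: 3, 10, 17, 24

4 Tuesdays


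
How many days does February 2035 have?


February 2035 (leap year: no)

28 days


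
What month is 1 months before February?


February is month 2
2 - 1 = 1

January


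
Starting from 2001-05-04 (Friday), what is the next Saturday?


Current: Friday
Target: Saturday
Days ahead: 1

Next Saturday: 2001-05-05


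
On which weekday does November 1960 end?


November 1960 has 30 days
Anchor: Jan 1, 1960. With p = 1960 - 1 = 1959: (p + p//4 - p//100 + p//400) mod 7 = (1959 + 489 - 19 + 4) mod 7 = 2433 mod 7 = 4 -> Friday (Mon=0 ... Sun=6)
Days before November (Jan-Oct): 305; November 1 index = (4 + 305) mod 7 = 1 -> Tuesday
Last day offset: 30 - 1 = 29 days
Weekday index = (1 + 29) mod 7 = 2

Wednesday, November 30


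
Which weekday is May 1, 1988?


Target: May 1, 1988
Anchor: Jan 1, 1988. With p = 1988 - 1 = 1987: (p + p//4 - p//100 + p//400) mod 7 = (1987 + 496 - 19 + 4) mod 7 = 2468 mod 7 = 4 -> Friday (Mon=0 ... Sun=6)
Days before May (Jan-Apr): 121 days
Weekday index = (4 + 121) mod 7 = 6

Sunday


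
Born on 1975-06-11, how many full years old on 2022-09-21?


Birth: 1975-06-11
Reference: 2022-09-21
Year difference: 2022 - 1975 = 47

47 years old


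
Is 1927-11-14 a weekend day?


Anchor: Jan 1, 1927. With p = 1927 - 1 = 1926: (p + p//4 - p//100 + p//400) mod 7 = (1926 + 481 - 19 + 4) mod 7 = 2392 mod 7 = 5 -> Saturday (Mon=0 ... Sun=6)
Day of year: 318; offset = 317
Weekday index = (5 + 317) mod 7 = 0 -> Monday
Weekend days: Saturday, Sunday

No


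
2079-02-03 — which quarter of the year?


Month: February (month 2)
Q1: Jan-Mar, Q2: Apr-Jun, Q3: Jul-Sep, Q4: Oct-Dec

Q1


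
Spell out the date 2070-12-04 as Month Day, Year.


ISO 2070-12-04 parses as year=2070, month=12, day=04
Month 12 -> December

December 4, 2070


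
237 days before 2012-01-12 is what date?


Start: 2012-01-12, subtract 237 days
Back 12 days from January 12 reaches December 31, 2011 -> 225 left
December 2011 has 31 days -> back to November 30, 2011 -> 194 left
November 2011 has 30 days -> back to October 31, 2011 -> 164 left
October 2011 has 31 days -> back to September 30, 2011 -> 133 left
September 2011 has 30 days -> back to August 31, 2011 -> 103 left
August 2011 has 31 days -> back to July 31, 2011 -> 72 left
July 2011 has 31 days -> back to June 30, 2011 -> 41 left
June 2011 has 30 days -> back to May 31, 2011 -> 11 left
May 2011: 31 - 11 = 20 -> lands on May 20

Result: 2011-05-20


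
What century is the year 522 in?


Century = (year - 1) // 100 + 1
= (522 - 1) // 100 + 1
= 521 // 100 + 1
= 5 + 1

6th century


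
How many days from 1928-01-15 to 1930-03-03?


From 1928-01-15 to 1930-03-03
1928-01-15: day of year = 15
1930-03-03: days before March = 31 + 28 = 59 (1930 is not a leap year); day of year = 59 + 3 = 62
Rest of 1928: 366 - 15 = 351
Full years 1929 (365): 365
Total = 351 + 365 + 62 = 778

778 days


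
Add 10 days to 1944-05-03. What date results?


Start: 1944-05-03, add 10 days
May 1944 has 31 days; 3 + 10 = 13 stays within May

Result: 1944-05-13


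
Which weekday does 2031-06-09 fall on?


Date: June 9, 2031
Anchor: Jan 1, 2031. With p = 2031 - 1 = 2030: (p + p//4 - p//100 + p//400) mod 7 = (2030 + 507 - 20 + 5) mod 7 = 2522 mod 7 = 2 -> Wednesday (Mon=0 ... Sun=6)
Days before June (Jan-May): 151; offset = 151 + 9 - 1 = 159
Weekday index = (2 + 159) mod 7 = 0

Day of the week: Monday


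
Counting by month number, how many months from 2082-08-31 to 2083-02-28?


From August 2082 to February 2083
1 year * 12 = 12 months, minus 6 months = 6

6 months


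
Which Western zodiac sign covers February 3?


Date: February 3
Conventional tropical zodiac dates: Aquarius from January 20 onward; Pisces starts February 19
February 3 falls within the Aquarius range

Aquarius


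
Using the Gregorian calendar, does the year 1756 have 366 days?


Gregorian leap year rule: divisible by 4, but not by 100, unless also by 400.
1756 is divisible by 4 but not 100 -> leap year

Yes


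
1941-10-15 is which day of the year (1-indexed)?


Date: October 15, 1941
Days in months 1 through 9: 273
Plus 15 days in October

Day of year: 288


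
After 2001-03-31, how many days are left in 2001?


Day of year: 90 of 365
Remaining = 365 - 90

275 days


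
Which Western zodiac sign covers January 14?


Date: January 14
Conventional tropical zodiac dates: Capricorn from December 22 onward; Aquarius starts January 20
January 14 falls within the Capricorn range

Capricorn


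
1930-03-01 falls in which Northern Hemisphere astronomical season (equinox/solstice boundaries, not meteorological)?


Date: March 1
Astronomical Winter (approx.; exact equinox/solstice day varies by year): December 21 to March 19
March 1 falls within the Winter window

Winter


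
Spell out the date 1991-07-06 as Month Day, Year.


ISO 1991-07-06 parses as year=1991, month=07, day=06
Month 7 -> July

July 6, 1991


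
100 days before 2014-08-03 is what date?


Start: 2014-08-03, subtract 100 days
Back 3 days from August 3 reaches July 31, 2014 -> 97 left
July 2014 has 31 days -> back to June 30, 2014 -> 66 left
June 2014 has 30 days -> back to May 31, 2014 -> 36 left
May 2014 has 31 days -> back to April 30, 2014 -> 5 left
April 2014: 30 - 5 = 25 -> lands on April 25

Result: 2014-04-25


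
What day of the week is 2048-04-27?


Date: April 27, 2048
Anchor: Jan 1, 2048. With p = 2048 - 1 = 2047: (p + p//4 - p//100 + p//400) mod 7 = (2047 + 511 - 20 + 5) mod 7 = 2543 mod 7 = 2 -> Wednesday (Mon=0 ... Sun=6)
Days before April (Jan-Mar): 91; offset = 91 + 27 - 1 = 117
Weekday index = (2 + 117) mod 7 = 0

Day of the week: Monday


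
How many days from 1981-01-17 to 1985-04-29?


From 1981-01-17 to 1985-04-29
1981-01-17: day of year = 17
1985-04-29: days before April = 31 + 28 + 31 = 90 (1985 is not a leap year); day of year = 90 + 29 = 119
Rest of 1981: 365 - 17 = 348
Full years 1982 (365), 1983 (365), 1984 (366): 1096
Total = 348 + 1096 + 119 = 1563

1563 days


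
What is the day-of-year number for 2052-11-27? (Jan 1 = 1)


Date: November 27, 2052
Days in months 1 through 10: 305
Plus 27 days in November

Day of year: 332


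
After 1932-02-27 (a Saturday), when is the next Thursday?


Current: Saturday
Target: Thursday
Days ahead: 5

Next Thursday: 1932-03-03


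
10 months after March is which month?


March is month 3
3 + 10 = 13; wrap: 13 - 12 = 1

January


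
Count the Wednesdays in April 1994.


April 1994 has 30 days
Anchor: Jan 1, 1994. With p = 1994 - 1 = 1993: (p + p//4 - p//100 + p//400) mod 7 = (1993 + 498 - 19 + 4) mod 7 = 2476 mod 7 = 5 -> Saturday (Mon=0 ... Sun=6)
Days before April (Jan-Mar): 90; April 1 index = (5 + 90) mod 7 = 4 -> Friday
First Wednesday is April 6
Wednesdays: 6, 13, 20, 27

4 Wednesdays


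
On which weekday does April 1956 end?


April 1956 has 30 days
Anchor: Jan 1, 1956. With p = 1956 - 1 = 1955: (p + p//4 - p//100 + p//400) mod 7 = (1955 + 488 - 19 + 4) mod 7 = 2428 mod 7 = 6 -> Sunday (Mon=0 ... Sun=6)
Days before April (Jan-Mar): 91; April 1 index = (6 + 91) mod 7 = 6 -> Sunday
Last day offset: 30 - 1 = 29 days
Weekday index = (6 + 29) mod 7 = 0

Monday, April 30


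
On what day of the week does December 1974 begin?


Target: December 1, 1974
Anchor: Jan 1, 1974. With p = 1974 - 1 = 1973: (p + p//4 - p//100 + p//400) mod 7 = (1973 + 493 - 19 + 4) mod 7 = 2451 mod 7 = 1 -> Tuesday (Mon=0 ... Sun=6)
Days before December (Jan-Nov): 334 days
Weekday index = (1 + 334) mod 7 = 6

Sunday


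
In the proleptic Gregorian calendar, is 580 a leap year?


Gregorian leap year rule: divisible by 4, but not by 100, unless also by 400.
580 is divisible by 4 but not 100 -> leap year

Yes


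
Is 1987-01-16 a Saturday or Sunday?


Anchor: Jan 1, 1987. With p = 1987 - 1 = 1986: (p + p//4 - p//100 + p//400) mod 7 = (1986 + 496 - 19 + 4) mod 7 = 2467 mod 7 = 3 -> Thursday (Mon=0 ... Sun=6)
Day of year: 16; offset = 15
Weekday index = (3 + 15) mod 7 = 4 -> Friday
Weekend days: Saturday, Sunday

No


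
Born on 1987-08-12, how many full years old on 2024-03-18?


Birth: 1987-08-12
Reference: 2024-03-18
Year difference: 2024 - 1987 = 37
Birthday not yet reached in 2024, subtract 1

36 years old


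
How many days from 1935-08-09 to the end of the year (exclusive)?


Day of year: 221 of 365
Remaining = 365 - 221

144 days


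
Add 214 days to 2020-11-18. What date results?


Start: 2020-11-18, add 214 days
November 2020 has 30 days: 30 - 18 = 12 days to November 30 -> 202 left
December 2020 has 31 days -> 171 left
January 2021 has 31 days -> 140 left
February 2021 has 28 days -> 112 left
March 2021 has 31 days -> 81 left
April 2021 has 30 days -> 51 left
May 2021 has 31 days -> 20 left
June 2021: 20 <= 30 -> lands on June 20

Result: 2021-06-20


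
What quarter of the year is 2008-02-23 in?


Month: February (month 2)
Q1: Jan-Mar, Q2: Apr-Jun, Q3: Jul-Sep, Q4: Oct-Dec

Q1


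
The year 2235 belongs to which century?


Century = (year - 1) // 100 + 1
= (2235 - 1) // 100 + 1
= 2234 // 100 + 1
= 22 + 1

23rd century


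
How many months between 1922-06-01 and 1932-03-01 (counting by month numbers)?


From June 1922 to March 1932
10 years * 12 = 120 months, minus 3 months = 117

117 months


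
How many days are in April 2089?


April 2089

30 days


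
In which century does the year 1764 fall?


Century = (year - 1) // 100 + 1
= (1764 - 1) // 100 + 1
= 1763 // 100 + 1
= 17 + 1

18th century


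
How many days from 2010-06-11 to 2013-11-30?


From 2010-06-11 to 2013-11-30
2010-06-11: days before June = 31 + 28 + 31 + 30 + 31 = 151 (2010 is not a leap year); day of year = 151 + 11 = 162
2013-11-30: days before November = 31 + 28 + 31 + 30 + 31 + 30 + 31 + 31 + 30 + 31 = 304 (2013 is not a leap year); day of year = 304 + 30 = 334
Rest of 2010: 365 - 162 = 203
Full years 2011 (365), 2012 (366): 731
Total = 203 + 731 + 334 = 1268

1268 days


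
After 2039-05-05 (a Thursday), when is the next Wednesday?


Current: Thursday
Target: Wednesday
Days ahead: 6

Next Wednesday: 2039-05-11


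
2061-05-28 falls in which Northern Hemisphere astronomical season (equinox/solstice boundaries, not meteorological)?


Date: May 28
Astronomical Spring (approx.; exact equinox/solstice day varies by year): March 20 to June 20
May 28 falls within the Spring window

Spring


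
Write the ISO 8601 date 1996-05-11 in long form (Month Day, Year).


ISO 1996-05-11 parses as year=1996, month=05, day=11
Month 5 -> May

May 11, 1996


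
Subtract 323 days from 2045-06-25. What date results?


Start: 2045-06-25, subtract 323 days
Back 25 days from June 25 reaches May 31, 2045 -> 298 left
May 2045 has 31 days -> back to April 30, 2045 -> 267 left
April 2045 has 30 days -> back to March 31, 2045 -> 237 left
March 2045 has 31 days -> back to February 28, 2045 -> 206 left
February 2045 has 28 days -> back to January 31, 2045 -> 178 left
January 2045 has 31 days -> back to December 31, 2044 -> 147 left
December 2044 has 31 days -> back to November 30, 2044 -> 116 left
November 2044 has 30 days -> back to October 31, 2044 -> 86 left
October 2044 has 31 days -> back to September 30, 2044 -> 55 left
September 2044 has 30 days -> back to August 31, 2044 -> 25 left
August 2044: 31 - 25 = 6 -> lands on August 6

Result: 2044-08-06


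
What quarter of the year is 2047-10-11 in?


Month: October (month 10)
Q1: Jan-Mar, Q2: Apr-Jun, Q3: Jul-Sep, Q4: Oct-Dec

Q4


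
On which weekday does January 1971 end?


January 1971 has 31 days
Anchor: Jan 1, 1971. With p = 1971 - 1 = 1970: (p + p//4 - p//100 + p//400) mod 7 = (1970 + 492 - 19 + 4) mod 7 = 2447 mod 7 = 4 -> Friday (Mon=0 ... Sun=6)
January 1 is the anchor itself -> Friday
Last day offset: 31 - 1 = 30 days
Weekday index = (4 + 30) mod 7 = 6

Sunday, January 31


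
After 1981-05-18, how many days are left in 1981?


Day of year: 138 of 365
Remaining = 365 - 138

227 days


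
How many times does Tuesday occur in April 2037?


April 2037 has 30 days
Anchor: Jan 1, 2037. With p = 2037 - 1 = 2036: (p + p//4 - p//100 + p//400) mod 7 = (2036 + 509 - 20 + 5) mod 7 = 2530 mod 7 = 3 -> Thursday (Mon=0 ... Sun=6)
Days before April (Jan-Mar): 90; April 1 index = (3 + 90) mod 7 = 2 -> Wednesday
First Tuesday is April 7
Tuesdays: 7, 14, 21, 28

4 Tuesdays


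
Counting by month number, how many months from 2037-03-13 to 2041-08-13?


From March 2037 to August 2041
4 years * 12 = 48 months, plus 5 months = 53

53 months


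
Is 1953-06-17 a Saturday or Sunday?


Anchor: Jan 1, 1953. With p = 1953 - 1 = 1952: (p + p//4 - p//100 + p//400) mod 7 = (1952 + 488 - 19 + 4) mod 7 = 2425 mod 7 = 3 -> Thursday (Mon=0 ... Sun=6)
Day of year: 168; offset = 167
Weekday index = (3 + 167) mod 7 = 2 -> Wednesday
Weekend days: Saturday, Sunday

No


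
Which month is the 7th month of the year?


Month 7 of 12

July


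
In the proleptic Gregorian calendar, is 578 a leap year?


Gregorian leap year rule: divisible by 4, but not by 100, unless also by 400.
578 is not divisible by 4 -> not a leap year

No


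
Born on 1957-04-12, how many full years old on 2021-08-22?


Birth: 1957-04-12
Reference: 2021-08-22
Year difference: 2021 - 1957 = 64

64 years old


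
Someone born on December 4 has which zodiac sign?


Date: December 4
Conventional tropical zodiac dates: Sagittarius from November 22 onward; Capricorn starts December 22
December 4 falls within the Sagittarius range

Sagittarius


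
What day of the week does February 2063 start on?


Target: February 1, 2063
Anchor: Jan 1, 2063. With p = 2063 - 1 = 2062: (p + p//4 - p//100 + p//400) mod 7 = (2062 + 515 - 20 + 5) mod 7 = 2562 mod 7 = 0 -> Monday (Mon=0 ... Sun=6)
Days before February (Jan): 31 days
Weekday index = (0 + 31) mod 7 = 3

Thursday


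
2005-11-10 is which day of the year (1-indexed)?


Date: November 10, 2005
Days in months 1 through 10: 304
Plus 10 days in November

Day of year: 314
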